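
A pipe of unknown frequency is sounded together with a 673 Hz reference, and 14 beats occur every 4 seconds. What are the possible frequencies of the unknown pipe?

Beat frequency = 14/4 = 3.5 Hz.
|f − 673| = 3.5, so f = 673 ± 3.5.

669.5 Hz or 676.5 Hz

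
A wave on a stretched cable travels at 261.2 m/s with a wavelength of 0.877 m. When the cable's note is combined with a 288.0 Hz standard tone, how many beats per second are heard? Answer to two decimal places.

9.83 Hz

Source frequency f = v/λ = 261.2/0.877 = 297.8335 Hz.
f_beat = |297.8335 − 288.0| = 9.83 Hz.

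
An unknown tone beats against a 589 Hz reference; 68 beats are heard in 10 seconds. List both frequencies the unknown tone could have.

582.2 Hz or 595.8 Hz

Beat frequency = 68/10 = 6.8 Hz.
|f − 589| = 6.8, so f = 589 ± 6.8.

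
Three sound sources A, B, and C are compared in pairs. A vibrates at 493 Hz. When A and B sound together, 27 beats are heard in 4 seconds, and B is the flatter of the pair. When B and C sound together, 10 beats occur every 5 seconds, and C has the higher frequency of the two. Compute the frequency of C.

488.25 Hz

A–B: Beat frequency = 27/4 = 6.75 Hz.
B is below A, so f_B = 493 − 6.75 = 486.25 Hz.
B–C: Beat frequency = 10/5 = 2 Hz.
C is above B, so f_C = 486.25 + 2 = 488.25 Hz.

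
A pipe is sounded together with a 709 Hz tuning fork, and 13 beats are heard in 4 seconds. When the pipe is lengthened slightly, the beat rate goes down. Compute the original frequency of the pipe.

712.25 Hz

Beat frequency = 13/4 = 3.25 Hz.
|f − 709| = 3.25, so the pipe was at either 705.75 Hz or 712.25 Hz.
A longer pipe has a lower fundamental; the adjustment lowers the pipe's frequency.
The beat rate fell, so the adjustment moved the pipe toward 709 Hz — it must have started above the reference.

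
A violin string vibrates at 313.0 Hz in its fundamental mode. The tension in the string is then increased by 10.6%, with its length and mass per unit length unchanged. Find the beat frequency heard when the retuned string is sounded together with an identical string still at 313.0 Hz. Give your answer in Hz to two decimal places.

For a string, f ∝ √T, so the new frequency is 313.0·√1.106 = 329.1713 Hz.
f_beat = |329.1713 − 313.0| = 16.17 Hz.

16.17 Hz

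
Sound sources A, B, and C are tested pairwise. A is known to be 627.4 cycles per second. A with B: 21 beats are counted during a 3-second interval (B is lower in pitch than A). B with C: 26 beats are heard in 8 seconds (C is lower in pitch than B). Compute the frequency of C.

617.15 Hz

A–B: Beat frequency = 21/3 = 7 Hz.
B is below A, so f_B = 627.4 − 7 = 620.4 Hz.
B–C: Beat frequency = 26/8 = 3.25 Hz.
C is below B, so f_C = 620.4 − 3.25 = 617.15 Hz.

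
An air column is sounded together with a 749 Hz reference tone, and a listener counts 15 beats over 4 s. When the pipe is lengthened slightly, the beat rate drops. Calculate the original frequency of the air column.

752.75 Hz

Beat frequency = 15/4 = 3.75 Hz.
|f − 749| = 3.75, so the air column was at either 745.25 Hz or 752.75 Hz.
A longer pipe has a lower fundamental; the adjustment lowers the air column's frequency.
The beat rate fell, so the adjustment moved the air column toward 749 Hz — it must have started above the reference.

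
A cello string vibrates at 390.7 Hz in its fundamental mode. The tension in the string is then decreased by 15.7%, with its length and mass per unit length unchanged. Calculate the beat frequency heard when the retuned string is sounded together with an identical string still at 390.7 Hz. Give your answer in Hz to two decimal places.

For a string, f ∝ √T, so the new frequency is 390.7·√0.843 = 358.7213 Hz.
f_beat = |358.7213 − 390.7| = 31.98 Hz.

31.98 Hz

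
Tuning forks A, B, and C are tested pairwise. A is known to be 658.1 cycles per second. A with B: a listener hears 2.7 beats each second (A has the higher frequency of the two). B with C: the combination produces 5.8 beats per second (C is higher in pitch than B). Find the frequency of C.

661.2 Hz

B is below A, so f_B = 658.1 − 2.7 = 655.4 Hz.
C is above B, so f_C = 655.4 + 5.8 = 661.2 Hz.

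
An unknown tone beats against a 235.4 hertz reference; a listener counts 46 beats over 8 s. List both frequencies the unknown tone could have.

Beat frequency = 46/8 = 5.75 Hz.
|f − 235.4| = 5.75, so f = 235.4 ± 5.75.

229.65 Hz or 241.15 Hz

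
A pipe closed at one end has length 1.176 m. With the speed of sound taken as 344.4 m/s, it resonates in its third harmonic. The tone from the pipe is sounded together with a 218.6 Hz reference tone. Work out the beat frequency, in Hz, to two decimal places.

1.04 Hz

Closed pipe (odd harmonics): f_n = n·v/(4L) = 3·344.4/(4·1.176) = 219.6429 Hz.
f_beat = |219.6429 − 218.6| = 1.04 Hz.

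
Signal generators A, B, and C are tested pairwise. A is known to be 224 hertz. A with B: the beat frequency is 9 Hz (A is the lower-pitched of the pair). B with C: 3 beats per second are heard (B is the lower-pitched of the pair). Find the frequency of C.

236 Hz

B is above A, so f_B = 224 + 9 = 233 Hz.
C is above B, so f_C = 233 + 3 = 236 Hz.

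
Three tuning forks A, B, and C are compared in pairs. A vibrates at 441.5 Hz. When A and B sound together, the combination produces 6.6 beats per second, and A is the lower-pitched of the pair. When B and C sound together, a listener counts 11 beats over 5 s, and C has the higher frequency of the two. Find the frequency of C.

450.3 Hz

B is above A, so f_B = 441.5 + 6.6 = 448.1 Hz.
B–C: Beat frequency = 11/5 = 2.2 Hz.
C is above B, so f_C = 448.1 + 2.2 = 450.3 Hz.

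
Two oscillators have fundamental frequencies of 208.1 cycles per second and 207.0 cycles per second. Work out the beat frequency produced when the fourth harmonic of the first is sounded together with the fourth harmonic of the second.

Fourth harmonic of the first: 4·208.1 = 832.4 Hz.
Fourth harmonic of the second: 4·207.0 = 828.0 Hz.
f_beat = |832.4 − 828.0| = 4.4 Hz.

4.4 Hz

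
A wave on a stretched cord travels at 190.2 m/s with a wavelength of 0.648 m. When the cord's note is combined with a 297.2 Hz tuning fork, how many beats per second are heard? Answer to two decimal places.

3.68 Hz

Source frequency f = v/λ = 190.2/0.648 = 293.5185 Hz.
f_beat = |293.5185 − 297.2| = 3.68 Hz.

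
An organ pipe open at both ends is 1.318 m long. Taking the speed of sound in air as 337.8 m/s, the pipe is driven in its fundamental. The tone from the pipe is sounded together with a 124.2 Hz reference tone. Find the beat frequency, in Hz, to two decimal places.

Open pipe: f_n = n·v/(2L) = 1·337.8/(2·1.318) = 128.1487 Hz.
f_beat = |128.1487 − 124.2| = 3.95 Hz.

3.95 Hz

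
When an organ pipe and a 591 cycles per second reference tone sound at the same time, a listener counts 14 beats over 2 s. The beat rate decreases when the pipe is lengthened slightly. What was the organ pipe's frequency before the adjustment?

598 Hz

Beat frequency = 14/2 = 7 Hz.
|f − 591| = 7, so the organ pipe was at either 584 Hz or 598 Hz.
A longer pipe has a lower fundamental; the adjustment lowers the organ pipe's frequency.
The beat rate fell, so the adjustment moved the organ pipe toward 591 Hz — it must have started above the reference.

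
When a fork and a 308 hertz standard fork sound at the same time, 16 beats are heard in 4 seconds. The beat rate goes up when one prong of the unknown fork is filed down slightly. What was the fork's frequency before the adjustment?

Beat frequency = 16/4 = 4 Hz.
|f − 308| = 4, so the fork was at either 304 Hz or 312 Hz.
Filing a prong removes mass and raises the fork's frequency; the adjustment raises the fork's frequency.
The beat rate rose, so the adjustment moved the fork further from 308 Hz — it was already above the reference.

312 Hz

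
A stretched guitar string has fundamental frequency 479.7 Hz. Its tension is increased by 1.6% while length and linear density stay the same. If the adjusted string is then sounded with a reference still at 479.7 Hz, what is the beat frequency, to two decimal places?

For a string, f ∝ √T, so the new frequency is 479.7·√1.016 = 483.5224 Hz.
f_beat = |483.5224 − 479.7| = 3.82 Hz.

3.82 Hz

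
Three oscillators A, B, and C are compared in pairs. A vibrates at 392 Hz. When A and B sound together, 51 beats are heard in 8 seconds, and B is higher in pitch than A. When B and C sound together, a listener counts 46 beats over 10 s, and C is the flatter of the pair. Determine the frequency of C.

A–B: Beat frequency = 51/8 = 6.375 Hz.
B is above A, so f_B = 392 + 6.375 = 398.375 Hz.
B–C: Beat frequency = 46/10 = 4.6 Hz.
C is below B, so f_C = 398.375 − 4.6 = 393.775 Hz.

393.775 Hz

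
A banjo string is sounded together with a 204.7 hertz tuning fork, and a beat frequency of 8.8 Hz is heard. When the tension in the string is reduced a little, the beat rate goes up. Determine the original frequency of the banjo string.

195.9 Hz

|f − 204.7| = 8.8, so the banjo string was at either 195.9 Hz or 213.5 Hz.
Lower tension means lower frequency; the adjustment lowers the banjo string's frequency.
The beat rate rose, so the adjustment moved the banjo string further from 204.7 Hz — it was already below the reference.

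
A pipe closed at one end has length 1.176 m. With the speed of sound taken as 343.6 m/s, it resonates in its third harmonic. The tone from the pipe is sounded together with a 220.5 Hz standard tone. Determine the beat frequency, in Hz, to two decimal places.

Closed pipe (odd harmonics): f_n = n·v/(4L) = 3·343.6/(4·1.176) = 219.1327 Hz.
f_beat = |219.1327 − 220.5| = 1.37 Hz.

1.37 Hz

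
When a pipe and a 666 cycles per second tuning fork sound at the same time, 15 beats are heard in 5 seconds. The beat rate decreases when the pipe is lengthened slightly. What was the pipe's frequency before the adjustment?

669 Hz

Beat frequency = 15/5 = 3 Hz.
|f − 666| = 3, so the pipe was at either 663 Hz or 669 Hz.
A longer pipe has a lower fundamental; the adjustment lowers the pipe's frequency.
The beat rate fell, so the adjustment moved the pipe toward 666 Hz — it must have started above the reference.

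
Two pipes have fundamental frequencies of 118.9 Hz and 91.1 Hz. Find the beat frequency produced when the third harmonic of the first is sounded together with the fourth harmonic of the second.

Third harmonic of the first: 3·118.9 = 356.7 Hz.
Fourth harmonic of the second: 4·91.1 = 364.4 Hz.
f_beat = |356.7 − 364.4| = 7.7 Hz.

7.7 Hz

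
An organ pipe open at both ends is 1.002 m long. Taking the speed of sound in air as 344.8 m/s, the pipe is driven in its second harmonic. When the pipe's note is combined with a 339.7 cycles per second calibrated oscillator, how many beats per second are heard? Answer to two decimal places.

4.41 Hz

Open pipe: f_n = n·v/(2L) = 2·344.8/(2·1.002) = 344.1118 Hz.
f_beat = |344.1118 − 339.7| = 4.41 Hz.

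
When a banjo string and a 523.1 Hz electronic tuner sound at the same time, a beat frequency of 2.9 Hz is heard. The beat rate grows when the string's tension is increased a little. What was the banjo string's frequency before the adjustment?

|f − 523.1| = 2.9, so the banjo string was at either 520.2 Hz or 526 Hz.
Higher tension means higher frequency; the adjustment raises the banjo string's frequency.
The beat rate rose, so the adjustment moved the banjo string further from 523.1 Hz — it was already above the reference.

526 Hz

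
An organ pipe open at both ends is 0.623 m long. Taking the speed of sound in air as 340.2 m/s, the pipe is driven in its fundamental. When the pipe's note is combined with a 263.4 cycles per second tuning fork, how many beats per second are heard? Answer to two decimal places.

Open pipe: f_n = n·v/(2L) = 1·340.2/(2·0.623) = 273.0337 Hz.
f_beat = |273.0337 − 263.4| = 9.63 Hz.

9.63 Hz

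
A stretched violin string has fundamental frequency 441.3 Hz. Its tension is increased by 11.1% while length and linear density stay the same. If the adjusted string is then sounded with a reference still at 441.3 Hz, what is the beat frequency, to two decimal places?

23.85 Hz

For a string, f ∝ √T, so the new frequency is 441.3·√1.111 = 465.1478 Hz.
f_beat = |465.1478 − 441.3| = 23.85 Hz.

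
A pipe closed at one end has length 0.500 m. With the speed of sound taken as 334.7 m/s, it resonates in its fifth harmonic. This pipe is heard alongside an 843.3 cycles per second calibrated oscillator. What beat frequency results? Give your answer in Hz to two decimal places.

Closed pipe (odd harmonics): f_n = n·v/(4L) = 5·334.7/(4·0.500) = 836.7500 Hz.
f_beat = |836.7500 − 843.3| = 6.55 Hz.

6.55 Hz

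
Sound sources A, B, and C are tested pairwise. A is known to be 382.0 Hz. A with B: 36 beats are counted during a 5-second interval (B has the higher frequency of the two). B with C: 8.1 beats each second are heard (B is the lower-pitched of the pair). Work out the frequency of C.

397.3 Hz

A–B: Beat frequency = 36/5 = 7.2 Hz.
B is above A, so f_B = 382.0 + 7.2 = 389.2 Hz.
C is above B, so f_C = 389.2 + 8.1 = 397.3 Hz.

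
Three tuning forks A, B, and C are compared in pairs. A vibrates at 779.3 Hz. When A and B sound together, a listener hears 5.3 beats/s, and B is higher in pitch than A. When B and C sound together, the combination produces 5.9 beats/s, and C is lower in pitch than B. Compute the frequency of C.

778.7 Hz

B is above A, so f_B = 779.3 + 5.3 = 784.6 Hz.
C is below B, so f_C = 784.6 − 5.9 = 778.7 Hz.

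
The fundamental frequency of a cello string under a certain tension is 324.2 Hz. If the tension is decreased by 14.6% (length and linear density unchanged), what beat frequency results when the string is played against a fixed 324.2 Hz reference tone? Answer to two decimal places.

For a string, f ∝ √T, so the new frequency is 324.2·√0.854 = 299.6001 Hz.
f_beat = |299.6001 − 324.2| = 24.60 Hz.

24.60 Hz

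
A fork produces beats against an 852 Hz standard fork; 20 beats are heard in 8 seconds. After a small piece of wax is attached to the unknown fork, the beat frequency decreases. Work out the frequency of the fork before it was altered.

Beat frequency = 20/8 = 2.5 Hz.
|f − 852| = 2.5, so the fork was at either 849.5 Hz or 854.5 Hz.
Loading a fork with wax lowers its frequency; the adjustment lowers the fork's frequency.
The beat rate fell, so the adjustment moved the fork toward 852 Hz — it must have started above the reference.

854.5 Hz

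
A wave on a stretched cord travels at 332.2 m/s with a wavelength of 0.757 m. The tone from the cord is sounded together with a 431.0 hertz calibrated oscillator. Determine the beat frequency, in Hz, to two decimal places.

7.84 Hz

Source frequency f = v/λ = 332.2/0.757 = 438.8375 Hz.
f_beat = |438.8375 − 431.0| = 7.84 Hz.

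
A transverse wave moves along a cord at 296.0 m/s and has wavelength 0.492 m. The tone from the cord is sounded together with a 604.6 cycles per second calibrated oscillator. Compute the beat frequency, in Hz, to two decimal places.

Source frequency f = v/λ = 296.0/0.492 = 601.6260 Hz.
f_beat = |601.6260 − 604.6| = 2.97 Hz.

2.97 Hz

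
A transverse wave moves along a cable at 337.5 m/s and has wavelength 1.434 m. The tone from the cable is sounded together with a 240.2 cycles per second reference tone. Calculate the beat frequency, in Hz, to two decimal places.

Source frequency f = v/λ = 337.5/1.434 = 235.3556 Hz.
f_beat = |235.3556 − 240.2| = 4.84 Hz.

4.84 Hz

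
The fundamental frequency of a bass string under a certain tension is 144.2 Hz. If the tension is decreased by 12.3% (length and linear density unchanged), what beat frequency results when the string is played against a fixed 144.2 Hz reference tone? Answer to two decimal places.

9.16 Hz

For a string, f ∝ √T, so the new frequency is 144.2·√0.877 = 135.0408 Hz.
f_beat = |135.0408 − 144.2| = 9.16 Hz.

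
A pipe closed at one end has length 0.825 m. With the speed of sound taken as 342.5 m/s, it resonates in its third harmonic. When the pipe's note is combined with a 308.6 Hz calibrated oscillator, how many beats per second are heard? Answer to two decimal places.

2.76 Hz

Closed pipe (odd harmonics): f_n = n·v/(4L) = 3·342.5/(4·0.825) = 311.3636 Hz.
f_beat = |311.3636 − 308.6| = 2.76 Hz.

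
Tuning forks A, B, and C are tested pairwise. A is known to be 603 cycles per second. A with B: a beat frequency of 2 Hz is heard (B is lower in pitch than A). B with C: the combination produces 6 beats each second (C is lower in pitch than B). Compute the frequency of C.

595 Hz

B is below A, so f_B = 603 − 2 = 601 Hz.
C is below B, so f_C = 601 − 6 = 595 Hz.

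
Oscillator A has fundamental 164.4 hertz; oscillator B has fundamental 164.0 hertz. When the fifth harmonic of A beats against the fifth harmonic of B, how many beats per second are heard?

2.0 Hz

Fifth harmonic of the first: 5·164.4 = 822.0 Hz.
Fifth harmonic of the second: 5·164.0 = 820.0 Hz.
f_beat = |822.0 − 820.0| = 2.0 Hz.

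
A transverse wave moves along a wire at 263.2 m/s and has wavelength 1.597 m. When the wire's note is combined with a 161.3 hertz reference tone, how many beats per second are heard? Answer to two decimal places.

3.51 Hz

Source frequency f = v/λ = 263.2/1.597 = 164.8090 Hz.
f_beat = |164.8090 − 161.3| = 3.51 Hz.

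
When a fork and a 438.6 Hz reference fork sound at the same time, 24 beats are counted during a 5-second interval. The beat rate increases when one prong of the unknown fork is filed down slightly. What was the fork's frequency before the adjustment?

Beat frequency = 24/5 = 4.8 Hz.
|f − 438.6| = 4.8, so the fork was at either 433.8 Hz or 443.4 Hz.
Filing a prong removes mass and raises the fork's frequency; the adjustment raises the fork's frequency.
The beat rate rose, so the adjustment moved the fork further from 438.6 Hz — it was already above the reference.

443.4 Hz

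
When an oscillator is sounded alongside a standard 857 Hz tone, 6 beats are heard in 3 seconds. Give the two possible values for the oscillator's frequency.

Beat frequency = 6/3 = 2 Hz.
|f − 857| = 2, so f = 857 ± 2.

855 Hz or 859 Hz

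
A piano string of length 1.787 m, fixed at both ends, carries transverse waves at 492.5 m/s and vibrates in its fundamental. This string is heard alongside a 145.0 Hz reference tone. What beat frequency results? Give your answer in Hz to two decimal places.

For a string fixed at both ends, f_n = n·v/(2L) = 1·492.5/(2·1.787) = 137.8008 Hz.
f_beat = |137.8008 − 145.0| = 7.20 Hz.

7.20 Hz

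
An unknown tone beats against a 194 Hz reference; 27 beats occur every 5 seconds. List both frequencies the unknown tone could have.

188.6 Hz or 199.4 Hz

Beat frequency = 27/5 = 5.4 Hz.
|f − 194| = 5.4, so f = 194 ± 5.4.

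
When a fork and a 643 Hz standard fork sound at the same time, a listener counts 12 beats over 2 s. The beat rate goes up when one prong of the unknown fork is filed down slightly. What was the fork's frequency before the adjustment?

649 Hz

Beat frequency = 12/2 = 6 Hz.
|f − 643| = 6, so the fork was at either 637 Hz or 649 Hz.
Filing a prong removes mass and raises the fork's frequency; the adjustment raises the fork's frequency.
The beat rate rose, so the adjustment moved the fork further from 643 Hz — it was already above the reference.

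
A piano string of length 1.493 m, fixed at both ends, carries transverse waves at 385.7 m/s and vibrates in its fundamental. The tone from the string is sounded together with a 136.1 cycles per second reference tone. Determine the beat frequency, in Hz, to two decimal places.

For a string fixed at both ends, f_n = n·v/(2L) = 1·385.7/(2·1.493) = 129.1695 Hz.
f_beat = |129.1695 − 136.1| = 6.93 Hz.

6.93 Hz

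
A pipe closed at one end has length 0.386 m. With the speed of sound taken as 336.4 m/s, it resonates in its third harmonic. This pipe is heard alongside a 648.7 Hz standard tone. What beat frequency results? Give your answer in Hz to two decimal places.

4.93 Hz

Closed pipe (odd harmonics): f_n = n·v/(4L) = 3·336.4/(4·0.386) = 653.6269 Hz.
f_beat = |653.6269 − 648.7| = 4.93 Hz.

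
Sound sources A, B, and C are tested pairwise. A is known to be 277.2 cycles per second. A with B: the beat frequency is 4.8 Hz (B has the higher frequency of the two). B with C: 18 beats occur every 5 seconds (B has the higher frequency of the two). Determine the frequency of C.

B is above A, so f_B = 277.2 + 4.8 = 282 Hz.
B–C: Beat frequency = 18/5 = 3.6 Hz.
C is below B, so f_C = 282 − 3.6 = 278.4 Hz.

278.4 Hz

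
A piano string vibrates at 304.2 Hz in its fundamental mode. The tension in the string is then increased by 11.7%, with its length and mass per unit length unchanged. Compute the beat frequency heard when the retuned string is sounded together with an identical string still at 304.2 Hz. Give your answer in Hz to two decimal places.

For a string, f ∝ √T, so the new frequency is 304.2·√1.117 = 321.5036 Hz.
f_beat = |321.5036 − 304.2| = 17.30 Hz.

17.30 Hz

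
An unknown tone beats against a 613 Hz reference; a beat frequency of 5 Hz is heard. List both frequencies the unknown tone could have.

608 Hz or 618 Hz

|f − 613| = 5, so f = 613 ± 5.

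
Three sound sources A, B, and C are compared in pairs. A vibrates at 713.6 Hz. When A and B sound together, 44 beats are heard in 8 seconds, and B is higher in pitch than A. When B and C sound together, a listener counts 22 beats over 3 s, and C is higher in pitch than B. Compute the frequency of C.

726.4333 Hz

A–B: Beat frequency = 44/8 = 5.5 Hz.
B is above A, so f_B = 713.6 + 5.5 = 719.1 Hz.
B–C: Beat frequency = 22/3 = 7.3333 Hz.
C is above B, so f_C = 719.1 + 7.3333 = 726.4333 Hz.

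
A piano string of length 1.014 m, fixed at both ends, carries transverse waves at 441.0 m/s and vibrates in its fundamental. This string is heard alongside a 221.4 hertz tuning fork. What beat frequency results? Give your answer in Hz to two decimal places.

For a string fixed at both ends, f_n = n·v/(2L) = 1·441.0/(2·1.014) = 217.4556 Hz.
f_beat = |217.4556 − 221.4| = 3.94 Hz.

3.94 Hz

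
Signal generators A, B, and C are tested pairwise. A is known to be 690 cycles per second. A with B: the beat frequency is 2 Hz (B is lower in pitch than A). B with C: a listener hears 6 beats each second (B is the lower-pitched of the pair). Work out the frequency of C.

B is below A, so f_B = 690 − 2 = 688 Hz.
C is above B, so f_C = 688 + 6 = 694 Hz.

694 Hz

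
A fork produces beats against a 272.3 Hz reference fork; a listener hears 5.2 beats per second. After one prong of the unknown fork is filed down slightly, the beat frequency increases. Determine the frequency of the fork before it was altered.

|f − 272.3| = 5.2, so the fork was at either 267.1 Hz or 277.5 Hz.
Filing a prong removes mass and raises the fork's frequency; the adjustment raises the fork's frequency.
The beat rate rose, so the adjustment moved the fork further from 272.3 Hz — it was already above the reference.

277.5 Hz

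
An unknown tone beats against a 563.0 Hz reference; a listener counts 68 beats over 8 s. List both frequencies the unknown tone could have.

Beat frequency = 68/8 = 8.5 Hz.
|f − 563.0| = 8.5, so f = 563.0 ± 8.5.

554.5 Hz or 571.5 Hz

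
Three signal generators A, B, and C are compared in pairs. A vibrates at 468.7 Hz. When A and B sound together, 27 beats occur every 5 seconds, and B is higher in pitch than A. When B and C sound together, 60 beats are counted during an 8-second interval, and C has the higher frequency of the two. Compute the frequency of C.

481.6 Hz

A–B: Beat frequency = 27/5 = 5.4 Hz.
B is above A, so f_B = 468.7 + 5.4 = 474.1 Hz.
B–C: Beat frequency = 60/8 = 7.5 Hz.
C is above B, so f_C = 474.1 + 7.5 = 481.6 Hz.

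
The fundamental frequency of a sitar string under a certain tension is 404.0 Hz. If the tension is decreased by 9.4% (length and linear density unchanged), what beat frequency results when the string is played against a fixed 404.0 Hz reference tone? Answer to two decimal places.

For a string, f ∝ √T, so the new frequency is 404.0·√0.906 = 384.5435 Hz.
f_beat = |384.5435 − 404.0| = 19.46 Hz.

19.46 Hz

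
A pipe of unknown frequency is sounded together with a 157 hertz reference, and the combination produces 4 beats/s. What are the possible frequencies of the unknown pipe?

|f − 157| = 4, so f = 157 ± 4.

153 Hz or 161 Hz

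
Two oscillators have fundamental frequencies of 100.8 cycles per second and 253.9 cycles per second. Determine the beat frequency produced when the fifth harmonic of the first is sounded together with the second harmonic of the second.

Fifth harmonic of the first: 5·100.8 = 504.0 Hz.
Second harmonic of the second: 2·253.9 = 507.8 Hz.
f_beat = |504.0 − 507.8| = 3.8 Hz.

3.8 Hz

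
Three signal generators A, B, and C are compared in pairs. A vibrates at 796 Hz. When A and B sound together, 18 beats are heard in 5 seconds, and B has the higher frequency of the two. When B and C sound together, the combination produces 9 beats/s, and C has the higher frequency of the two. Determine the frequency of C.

A–B: Beat frequency = 18/5 = 3.6 Hz.
B is above A, so f_B = 796 + 3.6 = 799.6 Hz.
C is above B, so f_C = 799.6 + 9 = 808.6 Hz.

808.6 Hz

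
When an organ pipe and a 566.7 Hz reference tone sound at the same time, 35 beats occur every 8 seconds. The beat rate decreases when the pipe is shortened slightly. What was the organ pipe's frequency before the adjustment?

562.325 Hz

Beat frequency = 35/8 = 4.375 Hz.
|f − 566.7| = 4.375, so the organ pipe was at either 562.325 Hz or 571.075 Hz.
A shorter pipe has a higher fundamental; the adjustment raises the organ pipe's frequency.
The beat rate fell, so the adjustment moved the organ pipe toward 566.7 Hz — it must have started below the reference.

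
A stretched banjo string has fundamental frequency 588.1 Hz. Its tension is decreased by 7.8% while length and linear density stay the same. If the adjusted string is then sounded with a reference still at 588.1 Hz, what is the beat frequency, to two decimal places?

23.40 Hz

For a string, f ∝ √T, so the new frequency is 588.1·√0.922 = 564.6985 Hz.
f_beat = |564.6985 − 588.1| = 23.40 Hz.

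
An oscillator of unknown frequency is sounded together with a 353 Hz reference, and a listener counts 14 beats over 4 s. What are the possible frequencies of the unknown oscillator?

Beat frequency = 14/4 = 3.5 Hz.
|f − 353| = 3.5, so f = 353 ± 3.5.

349.5 Hz or 356.5 Hz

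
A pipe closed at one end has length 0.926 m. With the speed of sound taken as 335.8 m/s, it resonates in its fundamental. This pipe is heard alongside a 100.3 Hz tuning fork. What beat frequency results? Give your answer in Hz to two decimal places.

9.64 Hz

Closed pipe (odd harmonics): f_n = n·v/(4L) = 1·335.8/(4·0.926) = 90.6587 Hz.
f_beat = |90.6587 − 100.3| = 9.64 Hz.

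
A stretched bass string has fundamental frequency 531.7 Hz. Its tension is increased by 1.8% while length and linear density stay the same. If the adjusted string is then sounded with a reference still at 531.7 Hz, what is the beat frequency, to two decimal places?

For a string, f ∝ √T, so the new frequency is 531.7·√1.018 = 536.4640 Hz.
f_beat = |536.4640 − 531.7| = 4.76 Hz.

4.76 Hz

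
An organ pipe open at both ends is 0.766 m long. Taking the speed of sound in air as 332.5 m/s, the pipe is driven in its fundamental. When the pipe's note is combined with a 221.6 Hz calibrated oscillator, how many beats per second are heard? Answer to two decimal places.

4.56 Hz

Open pipe: f_n = n·v/(2L) = 1·332.5/(2·0.766) = 217.0366 Hz.
f_beat = |217.0366 − 221.6| = 4.56 Hz.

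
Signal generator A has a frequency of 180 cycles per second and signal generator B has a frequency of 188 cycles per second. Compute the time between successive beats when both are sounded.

f_beat = |180 − 188| = 8 Hz.
Beat period T = 1 / f_beat = 1 / 8 s.

0.125 s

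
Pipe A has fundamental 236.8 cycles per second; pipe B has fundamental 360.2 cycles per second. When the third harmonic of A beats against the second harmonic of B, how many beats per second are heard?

Third harmonic of the first: 3·236.8 = 710.4 Hz.
Second harmonic of the second: 2·360.2 = 720.4 Hz.
f_beat = |710.4 − 720.4| = 10.0 Hz.

10.0 Hz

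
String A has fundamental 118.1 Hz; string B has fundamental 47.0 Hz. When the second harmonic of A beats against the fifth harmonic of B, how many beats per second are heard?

Second harmonic of the first: 2·118.1 = 236.2 Hz.
Fifth harmonic of the second: 5·47.0 = 235.0 Hz.
f_beat = |236.2 − 235.0| = 1.2 Hz.

1.2 Hz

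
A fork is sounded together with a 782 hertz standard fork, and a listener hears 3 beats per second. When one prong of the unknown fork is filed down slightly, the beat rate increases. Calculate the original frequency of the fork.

|f − 782| = 3, so the fork was at either 779 Hz or 785 Hz.
Filing a prong removes mass and raises the fork's frequency; the adjustment raises the fork's frequency.
The beat rate rose, so the adjustment moved the fork further from 782 Hz — it was already above the reference.

785 Hz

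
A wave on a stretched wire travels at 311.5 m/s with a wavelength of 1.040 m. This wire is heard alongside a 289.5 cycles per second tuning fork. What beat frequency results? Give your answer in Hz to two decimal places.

Source frequency f = v/λ = 311.5/1.040 = 299.5192 Hz.
f_beat = |299.5192 − 289.5| = 10.02 Hz.

10.02 Hz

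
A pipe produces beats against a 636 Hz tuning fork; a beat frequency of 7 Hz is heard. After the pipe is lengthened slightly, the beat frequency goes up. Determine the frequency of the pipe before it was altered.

|f − 636| = 7, so the pipe was at either 629 Hz or 643 Hz.
A longer pipe has a lower fundamental; the adjustment lowers the pipe's frequency.
The beat rate rose, so the adjustment moved the pipe further from 636 Hz — it was already below the reference.

629 Hz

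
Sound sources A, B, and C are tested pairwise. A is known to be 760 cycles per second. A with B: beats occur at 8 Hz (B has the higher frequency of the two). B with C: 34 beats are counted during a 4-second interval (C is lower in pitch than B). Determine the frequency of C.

B is above A, so f_B = 760 + 8 = 768 Hz.
B–C: Beat frequency = 34/4 = 8.5 Hz.
C is below B, so f_C = 768 − 8.5 = 759.5 Hz.

759.5 Hz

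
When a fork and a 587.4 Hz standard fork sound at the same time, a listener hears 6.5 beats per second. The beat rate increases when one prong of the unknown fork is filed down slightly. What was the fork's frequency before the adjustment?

|f − 587.4| = 6.5, so the fork was at either 580.9 Hz or 593.9 Hz.
Filing a prong removes mass and raises the fork's frequency; the adjustment raises the fork's frequency.
The beat rate rose, so the adjustment moved the fork further from 587.4 Hz — it was already above the reference.

593.9 Hz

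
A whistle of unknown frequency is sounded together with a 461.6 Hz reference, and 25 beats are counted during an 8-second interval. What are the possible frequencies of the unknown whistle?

458.475 Hz or 464.725 Hz

Beat frequency = 25/8 = 3.125 Hz.
|f − 461.6| = 3.125, so f = 461.6 ± 3.125.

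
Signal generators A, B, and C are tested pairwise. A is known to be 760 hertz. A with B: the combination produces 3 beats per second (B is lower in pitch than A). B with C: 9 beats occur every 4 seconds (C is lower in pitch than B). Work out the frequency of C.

754.75 Hz

B is below A, so f_B = 760 − 3 = 757 Hz.
B–C: Beat frequency = 9/4 = 2.25 Hz.
C is below B, so f_C = 757 − 2.25 = 754.75 Hz.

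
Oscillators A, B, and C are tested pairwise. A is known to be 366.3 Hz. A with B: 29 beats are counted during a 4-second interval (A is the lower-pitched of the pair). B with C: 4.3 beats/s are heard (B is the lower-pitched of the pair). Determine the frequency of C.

A–B: Beat frequency = 29/4 = 7.25 Hz.
B is above A, so f_B = 366.3 + 7.25 = 373.55 Hz.
C is above B, so f_C = 373.55 + 4.3 = 377.85 Hz.

377.85 Hz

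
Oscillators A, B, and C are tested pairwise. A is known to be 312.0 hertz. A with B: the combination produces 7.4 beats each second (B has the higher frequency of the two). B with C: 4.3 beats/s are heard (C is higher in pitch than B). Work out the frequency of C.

323.7 Hz

B is above A, so f_B = 312.0 + 7.4 = 319.4 Hz.
C is above B, so f_C = 319.4 + 4.3 = 323.7 Hz.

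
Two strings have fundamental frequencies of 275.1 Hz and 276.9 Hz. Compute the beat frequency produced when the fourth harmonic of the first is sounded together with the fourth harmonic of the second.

Fourth harmonic of the first: 4·275.1 = 1100.4 Hz.
Fourth harmonic of the second: 4·276.9 = 1107.6 Hz.
f_beat = |1100.4 − 1107.6| = 7.2 Hz.

7.2 Hz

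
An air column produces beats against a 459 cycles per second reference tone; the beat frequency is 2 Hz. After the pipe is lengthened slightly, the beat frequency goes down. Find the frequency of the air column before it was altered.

|f − 459| = 2, so the air column was at either 457 Hz or 461 Hz.
A longer pipe has a lower fundamental; the adjustment lowers the air column's frequency.
The beat rate fell, so the adjustment moved the air column toward 459 Hz — it must have started above the reference.

461 Hz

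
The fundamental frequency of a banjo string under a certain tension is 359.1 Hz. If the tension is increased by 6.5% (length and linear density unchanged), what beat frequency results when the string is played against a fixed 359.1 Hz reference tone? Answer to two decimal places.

11.49 Hz

For a string, f ∝ √T, so the new frequency is 359.1·√1.065 = 370.5870 Hz.
f_beat = |370.5870 − 359.1| = 11.49 Hz.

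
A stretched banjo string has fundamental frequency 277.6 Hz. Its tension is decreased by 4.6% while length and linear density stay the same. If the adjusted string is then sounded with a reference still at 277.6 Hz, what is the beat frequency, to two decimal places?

For a string, f ∝ √T, so the new frequency is 277.6·√0.954 = 271.1400 Hz.
f_beat = |271.1400 − 277.6| = 6.46 Hz.

6.46 Hz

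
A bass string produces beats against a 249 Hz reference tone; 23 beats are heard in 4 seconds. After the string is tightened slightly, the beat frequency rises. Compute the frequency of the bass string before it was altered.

254.75 Hz

Beat frequency = 23/4 = 5.75 Hz.
|f − 249| = 5.75, so the bass string was at either 243.25 Hz or 254.75 Hz.
Increasing tension raises a string's frequency; the adjustment raises the bass string's frequency.
The beat rate rose, so the adjustment moved the bass string further from 249 Hz — it was already above the reference.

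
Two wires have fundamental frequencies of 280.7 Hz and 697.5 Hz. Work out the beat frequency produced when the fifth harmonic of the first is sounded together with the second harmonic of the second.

Fifth harmonic of the first: 5·280.7 = 1403.5 Hz.
Second harmonic of the second: 2·697.5 = 1395.0 Hz.
f_beat = |1403.5 − 1395.0| = 8.5 Hz.

8.5 Hz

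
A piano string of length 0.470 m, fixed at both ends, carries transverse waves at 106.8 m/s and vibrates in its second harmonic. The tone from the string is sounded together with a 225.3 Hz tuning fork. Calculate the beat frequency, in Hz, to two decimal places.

For a string fixed at both ends, f_n = n·v/(2L) = 2·106.8/(2·0.470) = 227.2340 Hz.
f_beat = |227.2340 − 225.3| = 1.93 Hz.

1.93 Hz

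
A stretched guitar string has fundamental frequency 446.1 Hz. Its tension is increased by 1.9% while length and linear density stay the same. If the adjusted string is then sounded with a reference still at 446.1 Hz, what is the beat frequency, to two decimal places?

4.22 Hz

For a string, f ∝ √T, so the new frequency is 446.1·√1.019 = 450.3180 Hz.
f_beat = |450.3180 − 446.1| = 4.22 Hz.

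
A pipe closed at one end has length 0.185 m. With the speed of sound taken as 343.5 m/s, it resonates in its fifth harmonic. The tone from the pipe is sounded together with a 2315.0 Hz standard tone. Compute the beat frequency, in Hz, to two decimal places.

Closed pipe (odd harmonics): f_n = n·v/(4L) = 5·343.5/(4·0.185) = 2320.9459 Hz.
f_beat = |2320.9459 − 2315.0| = 5.95 Hz.

5.95 Hz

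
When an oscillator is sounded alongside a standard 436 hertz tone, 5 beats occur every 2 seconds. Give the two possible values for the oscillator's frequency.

433.5 Hz or 438.5 Hz

Beat frequency = 5/2 = 2.5 Hz.
|f − 436| = 2.5, so f = 436 ± 2.5.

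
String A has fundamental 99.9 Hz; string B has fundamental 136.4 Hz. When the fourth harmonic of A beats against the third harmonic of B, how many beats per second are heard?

9.6 Hz

Fourth harmonic of the first: 4·99.9 = 399.6 Hz.
Third harmonic of the second: 3·136.4 = 409.2 Hz.
f_beat = |399.6 − 409.2| = 9.6 Hz.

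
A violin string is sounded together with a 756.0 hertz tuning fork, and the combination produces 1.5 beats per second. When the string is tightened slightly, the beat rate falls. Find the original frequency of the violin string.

|f − 756.0| = 1.5, so the violin string was at either 754.5 Hz or 757.5 Hz.
Increasing tension raises a string's frequency; the adjustment raises the violin string's frequency.
The beat rate fell, so the adjustment moved the violin string toward 756.0 Hz — it must have started below the reference.

754.5 Hz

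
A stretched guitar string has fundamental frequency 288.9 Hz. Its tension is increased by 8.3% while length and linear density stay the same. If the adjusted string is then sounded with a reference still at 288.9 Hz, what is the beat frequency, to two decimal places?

For a string, f ∝ √T, so the new frequency is 288.9·√1.083 = 300.6504 Hz.
f_beat = |300.6504 − 288.9| = 11.75 Hz.

11.75 Hz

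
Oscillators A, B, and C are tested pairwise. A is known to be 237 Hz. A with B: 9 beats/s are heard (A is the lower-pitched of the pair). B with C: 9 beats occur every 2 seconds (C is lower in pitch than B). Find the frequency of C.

241.5 Hz

B is above A, so f_B = 237 + 9 = 246 Hz.
B–C: Beat frequency = 9/2 = 4.5 Hz.
C is below B, so f_C = 246 − 4.5 = 241.5 Hz.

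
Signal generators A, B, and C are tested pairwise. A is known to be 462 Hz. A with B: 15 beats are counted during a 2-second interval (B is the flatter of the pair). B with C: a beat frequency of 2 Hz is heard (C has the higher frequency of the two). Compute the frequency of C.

456.5 Hz

A–B: Beat frequency = 15/2 = 7.5 Hz.
B is below A, so f_B = 462 − 7.5 = 454.5 Hz.
C is above B, so f_C = 454.5 + 2 = 456.5 Hz.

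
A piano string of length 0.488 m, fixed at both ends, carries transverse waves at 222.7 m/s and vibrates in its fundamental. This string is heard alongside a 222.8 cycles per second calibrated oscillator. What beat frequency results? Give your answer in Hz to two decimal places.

5.38 Hz

For a string fixed at both ends, f_n = n·v/(2L) = 1·222.7/(2·0.488) = 228.1762 Hz.
f_beat = |228.1762 − 222.8| = 5.38 Hz.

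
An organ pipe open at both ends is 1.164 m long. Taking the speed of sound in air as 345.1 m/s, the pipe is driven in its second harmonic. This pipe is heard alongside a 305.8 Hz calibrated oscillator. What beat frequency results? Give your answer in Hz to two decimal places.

Open pipe: f_n = n·v/(2L) = 2·345.1/(2·1.164) = 296.4777 Hz.
f_beat = |296.4777 − 305.8| = 9.32 Hz.

9.32 Hz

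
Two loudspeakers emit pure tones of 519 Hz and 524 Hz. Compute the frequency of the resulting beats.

f_beat = |f₁ − f₂|.
|519 − 524| = 5 Hz.

5 Hz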